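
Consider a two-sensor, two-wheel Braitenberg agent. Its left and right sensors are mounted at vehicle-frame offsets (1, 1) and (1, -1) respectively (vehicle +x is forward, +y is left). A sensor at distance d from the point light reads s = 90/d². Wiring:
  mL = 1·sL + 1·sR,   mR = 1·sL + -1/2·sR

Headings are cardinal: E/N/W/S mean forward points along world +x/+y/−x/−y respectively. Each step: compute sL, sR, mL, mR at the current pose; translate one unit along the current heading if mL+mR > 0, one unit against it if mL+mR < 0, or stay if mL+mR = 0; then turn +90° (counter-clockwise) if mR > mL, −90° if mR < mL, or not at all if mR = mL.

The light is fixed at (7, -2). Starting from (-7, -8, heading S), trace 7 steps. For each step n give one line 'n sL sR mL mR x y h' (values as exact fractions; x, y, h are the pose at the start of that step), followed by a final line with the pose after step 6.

0 45/109 45/137 11070/14933 7425/29866 -7 -8 S
1 90/289 10/29 5500/8381 1165/8381 -7 -9 W
2 45/146 45/116 5895/8468 1935/16936 -8 -9 N
3 90/221 18/49 8388/10829 2421/10829 -8 -8 E
4 45/109 45/137 11070/14933 7425/29866 -7 -8 S
5 90/289 10/29 5500/8381 1165/8381 -7 -9 W
6 45/146 45/116 5895/8468 1935/16936 -8 -9 N
final -8 -8 E

n=0: pose=(-7,-8,S); sL=45/109, sR=45/137; mL=11070/14933, mR=7425/29866; mL+mR=29565/29866 → advance +1; mR−mL=-135/274 → turn -1·90°
n=1: pose=(-7,-9,W); sL=90/289, sR=10/29; mL=5500/8381, mR=1165/8381; mL+mR=6665/8381 → advance +1; mR−mL=-15/29 → turn -1·90°
n=2: pose=(-8,-9,N); sL=45/146, sR=45/116; mL=5895/8468, mR=1935/16936; mL+mR=13725/16936 → advance +1; mR−mL=-135/232 → turn -1·90°
n=3: pose=(-8,-8,E); sL=90/221, sR=18/49; mL=8388/10829, mR=2421/10829; mL+mR=10809/10829 → advance +1; mR−mL=-27/49 → turn -1·90°
n=4: pose=(-7,-8,S); sL=45/109, sR=45/137; mL=11070/14933, mR=7425/29866; mL+mR=29565/29866 → advance +1; mR−mL=-135/274 → turn -1·90°
n=5: pose=(-7,-9,W); sL=90/289, sR=10/29; mL=5500/8381, mR=1165/8381; mL+mR=6665/8381 → advance +1; mR−mL=-15/29 → turn -1·90°
n=6: pose=(-8,-9,N); sL=45/146, sR=45/116; mL=5895/8468, mR=1935/16936; mL+mR=13725/16936 → advance +1; mR−mL=-135/232 → turn -1·90°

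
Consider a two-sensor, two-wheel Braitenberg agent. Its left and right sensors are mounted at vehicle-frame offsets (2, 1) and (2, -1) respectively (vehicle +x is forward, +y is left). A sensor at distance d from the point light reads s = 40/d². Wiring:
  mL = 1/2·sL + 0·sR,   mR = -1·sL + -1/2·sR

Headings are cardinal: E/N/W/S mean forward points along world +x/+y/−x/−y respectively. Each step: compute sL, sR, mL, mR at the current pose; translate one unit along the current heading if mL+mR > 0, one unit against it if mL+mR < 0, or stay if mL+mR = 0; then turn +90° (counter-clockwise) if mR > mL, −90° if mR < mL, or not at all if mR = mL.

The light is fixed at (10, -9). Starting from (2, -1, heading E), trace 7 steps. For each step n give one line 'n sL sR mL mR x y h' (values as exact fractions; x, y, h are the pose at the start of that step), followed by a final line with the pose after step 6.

0 40/117 8/17 20/117 -1148/1989 2 -1 E
1 2/5 5/17 1/5 -93/170 1 -1 S
2 8/37 40/221 4/37 -2508/8177 1 0 W
3 20/101 4/17 10/101 -542/1717 2 0 N
4 40/117 8/17 20/117 -1148/1989 2 -1 E
5 2/5 5/17 1/5 -93/170 1 -1 S
6 8/37 40/221 4/37 -2508/8177 1 0 W
final 2 0 N

n=0: pose=(2,-1,E); sL=40/117, sR=8/17; mL=20/117, mR=-1148/1989; mL+mR=-808/1989 → advance -1; mR−mL=-496/663 → turn -1·90°
n=1: pose=(1,-1,S); sL=2/5, sR=5/17; mL=1/5, mR=-93/170; mL+mR=-59/170 → advance -1; mR−mL=-127/170 → turn -1·90°
n=2: pose=(1,0,W); sL=8/37, sR=40/221; mL=4/37, mR=-2508/8177; mL+mR=-1624/8177 → advance -1; mR−mL=-3392/8177 → turn -1·90°
n=3: pose=(2,0,N); sL=20/101, sR=4/17; mL=10/101, mR=-542/1717; mL+mR=-372/1717 → advance -1; mR−mL=-712/1717 → turn -1·90°
n=4: pose=(2,-1,E); sL=40/117, sR=8/17; mL=20/117, mR=-1148/1989; mL+mR=-808/1989 → advance -1; mR−mL=-496/663 → turn -1·90°
n=5: pose=(1,-1,S); sL=2/5, sR=5/17; mL=1/5, mR=-93/170; mL+mR=-59/170 → advance -1; mR−mL=-127/170 → turn -1·90°
n=6: pose=(1,0,W); sL=8/37, sR=40/221; mL=4/37, mR=-2508/8177; mL+mR=-1624/8177 → advance -1; mR−mL=-3392/8177 → turn -1·90°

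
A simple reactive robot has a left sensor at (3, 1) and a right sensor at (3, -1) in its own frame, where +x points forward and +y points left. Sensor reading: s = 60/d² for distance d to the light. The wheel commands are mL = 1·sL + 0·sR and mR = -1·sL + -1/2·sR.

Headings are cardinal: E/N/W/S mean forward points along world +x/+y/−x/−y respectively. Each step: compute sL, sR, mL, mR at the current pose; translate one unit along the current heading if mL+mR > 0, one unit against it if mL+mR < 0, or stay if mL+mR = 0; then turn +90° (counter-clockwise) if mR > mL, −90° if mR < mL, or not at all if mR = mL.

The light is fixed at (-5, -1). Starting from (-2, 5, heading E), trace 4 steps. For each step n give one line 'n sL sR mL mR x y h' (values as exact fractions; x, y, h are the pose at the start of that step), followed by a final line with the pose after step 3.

0 12/17 60/61 12/17 -1242/1037 -2 5 E
1 10/3 6 10/3 -19/3 -3 5 S
2 60/37 12/13 60/37 -1002/481 -3 6 W
3 15/26 15/29 15/26 -315/377 -2 6 N
final -2 5 E

n=0: pose=(-2,5,E); sL=12/17, sR=60/61; mL=12/17, mR=-1242/1037; mL+mR=-30/61 → advance -1; mR−mL=-1974/1037 → turn -1·90°
n=1: pose=(-3,5,S); sL=10/3, sR=6; mL=10/3, mR=-19/3; mL+mR=-3 → advance -1; mR−mL=-29/3 → turn -1·90°
n=2: pose=(-3,6,W); sL=60/37, sR=12/13; mL=60/37, mR=-1002/481; mL+mR=-6/13 → advance -1; mR−mL=-1782/481 → turn -1·90°
n=3: pose=(-2,6,N); sL=15/26, sR=15/29; mL=15/26, mR=-315/377; mL+mR=-15/58 → advance -1; mR−mL=-1065/754 → turn -1·90°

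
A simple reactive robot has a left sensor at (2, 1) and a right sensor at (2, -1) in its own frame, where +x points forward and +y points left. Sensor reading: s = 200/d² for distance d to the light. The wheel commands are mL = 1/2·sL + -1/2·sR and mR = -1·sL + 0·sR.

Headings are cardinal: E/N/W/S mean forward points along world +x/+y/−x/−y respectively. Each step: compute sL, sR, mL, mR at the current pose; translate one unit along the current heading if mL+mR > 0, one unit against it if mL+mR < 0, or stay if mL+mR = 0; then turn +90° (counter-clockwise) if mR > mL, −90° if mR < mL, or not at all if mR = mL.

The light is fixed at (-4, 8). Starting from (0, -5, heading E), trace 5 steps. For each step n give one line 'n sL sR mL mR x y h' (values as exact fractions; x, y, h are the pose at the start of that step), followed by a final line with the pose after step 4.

n=0: pose=(0,-5,E); sL=10/9, sR=25/29; mL=65/522, mR=-10/9; mL+mR=-515/522 → advance -1; mR−mL=-215/174 → turn -1·90°
n=1: pose=(-1,-5,S); sL=200/241, sR=200/229; mL=-1200/55189, mR=-200/241; mL+mR=-47000/55189 → advance -1; mR−mL=-44600/55189 → turn -1·90°
n=2: pose=(-1,-4,W); sL=20/17, sR=100/61; mL=-240/1037, mR=-20/17; mL+mR=-1460/1037 → advance -1; mR−mL=-980/1037 → turn -1·90°
n=3: pose=(0,-4,N); sL=200/109, sR=8/5; mL=64/545, mR=-200/109; mL+mR=-936/545 → advance -1; mR−mL=-1064/545 → turn -1·90°
n=4: pose=(0,-5,E); sL=10/9, sR=25/29; mL=65/522, mR=-10/9; mL+mR=-515/522 → advance -1; mR−mL=-215/174 → turn -1·90°

0 10/9 25/29 65/522 -10/9 0 -5 E
1 200/241 200/229 -1200/55189 -200/241 -1 -5 S
2 20/17 100/61 -240/1037 -20/17 -1 -4 W
3 200/109 8/5 64/545 -200/109 0 -4 N
4 10/9 25/29 65/522 -10/9 0 -5 E
final -1 -5 S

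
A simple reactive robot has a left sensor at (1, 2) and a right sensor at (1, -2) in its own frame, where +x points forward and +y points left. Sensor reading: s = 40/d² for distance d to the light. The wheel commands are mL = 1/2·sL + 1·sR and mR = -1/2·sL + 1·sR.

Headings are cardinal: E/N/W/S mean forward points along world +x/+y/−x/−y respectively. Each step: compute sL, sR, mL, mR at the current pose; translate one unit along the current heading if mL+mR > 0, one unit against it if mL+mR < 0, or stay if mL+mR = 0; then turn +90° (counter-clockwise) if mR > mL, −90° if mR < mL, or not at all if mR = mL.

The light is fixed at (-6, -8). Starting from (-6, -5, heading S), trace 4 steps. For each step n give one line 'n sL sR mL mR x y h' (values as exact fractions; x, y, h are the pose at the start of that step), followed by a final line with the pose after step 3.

0 5 5 15/2 5/2 -6 -5 S
1 40 40/17 380/17 -300/17 -6 -6 W
2 20/9 4 46/9 26/9 -7 -6 N
3 8/5 40 204/5 196/5 -7 -5 E
final -6 -5 S

n=0: pose=(-6,-5,S); sL=5, sR=5; mL=15/2, mR=5/2; mL+mR=10 → advance +1; mR−mL=-5 → turn -1·90°
n=1: pose=(-6,-6,W); sL=40, sR=40/17; mL=380/17, mR=-300/17; mL+mR=80/17 → advance +1; mR−mL=-40 → turn -1·90°
n=2: pose=(-7,-6,N); sL=20/9, sR=4; mL=46/9, mR=26/9; mL+mR=8 → advance +1; mR−mL=-20/9 → turn -1·90°
n=3: pose=(-7,-5,E); sL=8/5, sR=40; mL=204/5, mR=196/5; mL+mR=80 → advance +1; mR−mL=-8/5 → turn -1·90°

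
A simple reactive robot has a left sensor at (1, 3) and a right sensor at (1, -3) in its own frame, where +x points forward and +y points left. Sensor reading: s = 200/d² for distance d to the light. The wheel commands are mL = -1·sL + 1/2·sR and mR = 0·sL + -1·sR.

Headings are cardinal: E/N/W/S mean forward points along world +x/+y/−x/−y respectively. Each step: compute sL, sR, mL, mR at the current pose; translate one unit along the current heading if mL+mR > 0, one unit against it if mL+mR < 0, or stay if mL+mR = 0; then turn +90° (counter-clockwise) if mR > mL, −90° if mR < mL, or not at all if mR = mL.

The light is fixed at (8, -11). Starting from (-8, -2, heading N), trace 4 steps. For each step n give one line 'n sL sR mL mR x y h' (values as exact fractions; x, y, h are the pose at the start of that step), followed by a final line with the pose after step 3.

0 200/461 200/269 -7700/124009 -200/269 -8 -2 N
1 100/173 4/5 -154/865 -4/5 -8 -3 E
2 40/49 200/449 -13060/22001 -200/449 -9 -3 S
3 1/2 50/73 -23/146 -50/73 -9 -2 E
final -10 -2 S

n=0: pose=(-8,-2,N); sL=200/461, sR=200/269; mL=-7700/124009, mR=-200/269; mL+mR=-99900/124009 → advance -1; mR−mL=-84500/124009 → turn -1·90°
n=1: pose=(-8,-3,E); sL=100/173, sR=4/5; mL=-154/865, mR=-4/5; mL+mR=-846/865 → advance -1; mR−mL=-538/865 → turn -1·90°
n=2: pose=(-9,-3,S); sL=40/49, sR=200/449; mL=-13060/22001, mR=-200/449; mL+mR=-22860/22001 → advance -1; mR−mL=3260/22001 → turn +1·90°
n=3: pose=(-9,-2,E); sL=1/2, sR=50/73; mL=-23/146, mR=-50/73; mL+mR=-123/146 → advance -1; mR−mL=-77/146 → turn -1·90°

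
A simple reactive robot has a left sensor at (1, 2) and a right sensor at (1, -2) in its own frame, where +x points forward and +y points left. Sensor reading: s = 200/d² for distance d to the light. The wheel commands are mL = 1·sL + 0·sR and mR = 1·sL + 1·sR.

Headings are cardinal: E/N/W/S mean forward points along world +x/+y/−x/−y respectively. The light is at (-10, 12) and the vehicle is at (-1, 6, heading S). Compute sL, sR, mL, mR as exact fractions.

20/17 100/49 20/17 2680/833

left sensor world pos  = (1, 5); dL² = 170
right sensor world pos = (-3, 5); dR² = 98
sL = 200/170 = 20/17
sR = 200/98 = 100/49
mL = 1·sL + 0·sR = 20/17
mR = 1·sL + 1·sR = 2680/833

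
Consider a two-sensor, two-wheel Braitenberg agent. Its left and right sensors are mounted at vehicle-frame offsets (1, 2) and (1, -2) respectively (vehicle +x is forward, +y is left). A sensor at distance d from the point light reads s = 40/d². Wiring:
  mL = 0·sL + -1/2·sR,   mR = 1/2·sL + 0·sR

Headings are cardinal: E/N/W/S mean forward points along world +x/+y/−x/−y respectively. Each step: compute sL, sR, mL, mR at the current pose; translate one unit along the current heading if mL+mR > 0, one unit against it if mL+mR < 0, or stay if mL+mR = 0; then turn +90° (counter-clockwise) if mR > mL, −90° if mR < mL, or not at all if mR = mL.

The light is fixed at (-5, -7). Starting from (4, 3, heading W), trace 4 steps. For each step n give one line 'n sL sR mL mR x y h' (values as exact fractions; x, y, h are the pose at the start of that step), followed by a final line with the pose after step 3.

n=0: pose=(4,3,W); sL=5/16, sR=5/26; mL=-5/52, mR=5/32; mL+mR=25/416 → advance +1; mR−mL=105/416 → turn +1·90°
n=1: pose=(3,3,S); sL=40/181, sR=40/117; mL=-20/117, mR=20/181; mL+mR=-1280/21177 → advance -1; mR−mL=5960/21177 → turn +1·90°
n=2: pose=(3,4,E); sL=4/25, sR=20/81; mL=-10/81, mR=2/25; mL+mR=-88/2025 → advance -1; mR−mL=412/2025 → turn +1·90°
n=3: pose=(2,4,N); sL=40/169, sR=8/45; mL=-4/45, mR=20/169; mL+mR=224/7605 → advance +1; mR−mL=1576/7605 → turn +1·90°

0 5/16 5/26 -5/52 5/32 4 3 W
1 40/181 40/117 -20/117 20/181 3 3 S
2 4/25 20/81 -10/81 2/25 3 4 E
3 40/169 8/45 -4/45 20/169 2 4 N
final 2 5 W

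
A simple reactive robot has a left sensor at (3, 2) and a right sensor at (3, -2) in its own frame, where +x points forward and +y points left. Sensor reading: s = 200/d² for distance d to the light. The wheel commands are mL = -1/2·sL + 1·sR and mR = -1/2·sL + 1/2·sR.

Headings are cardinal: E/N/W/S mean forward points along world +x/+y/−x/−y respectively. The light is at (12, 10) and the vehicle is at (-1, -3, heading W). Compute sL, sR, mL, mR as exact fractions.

left sensor world pos  = (-4, -5); dL² = 481
right sensor world pos = (-4, -1); dR² = 377
sL = 200/481 = 200/481
sR = 200/377 = 200/377
mL = -1/2·sL + 1·sR = 4500/13949
mR = -1/2·sL + 1/2·sR = 800/13949

200/481 200/377 4500/13949 800/13949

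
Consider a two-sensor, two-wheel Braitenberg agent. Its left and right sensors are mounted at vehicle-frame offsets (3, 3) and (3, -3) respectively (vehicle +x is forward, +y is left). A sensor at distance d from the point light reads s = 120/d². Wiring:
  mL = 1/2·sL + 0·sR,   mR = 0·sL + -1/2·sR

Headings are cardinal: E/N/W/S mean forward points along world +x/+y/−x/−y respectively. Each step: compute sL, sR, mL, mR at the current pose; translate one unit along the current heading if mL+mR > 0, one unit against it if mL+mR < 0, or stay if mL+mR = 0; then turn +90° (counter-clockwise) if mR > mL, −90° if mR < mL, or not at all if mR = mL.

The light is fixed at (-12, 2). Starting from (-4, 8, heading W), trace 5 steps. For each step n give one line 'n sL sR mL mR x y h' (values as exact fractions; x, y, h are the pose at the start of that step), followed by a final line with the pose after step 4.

0 60/17 60/53 30/17 -30/53 -4 8 W
1 120/97 120/181 60/97 -60/181 -5 8 N
2 3/5 30/29 3/10 -15/29 -5 9 E
3 120/97 24/5 60/97 -12/5 -6 9 S
4 60/17 12/13 30/17 -6/13 -6 10 W
final -7 10 N

n=0: pose=(-4,8,W); sL=60/17, sR=60/53; mL=30/17, mR=-30/53; mL+mR=1080/901 → advance +1; mR−mL=-2100/901 → turn -1·90°
n=1: pose=(-5,8,N); sL=120/97, sR=120/181; mL=60/97, mR=-60/181; mL+mR=5040/17557 → advance +1; mR−mL=-16680/17557 → turn -1·90°
n=2: pose=(-5,9,E); sL=3/5, sR=30/29; mL=3/10, mR=-15/29; mL+mR=-63/290 → advance -1; mR−mL=-237/290 → turn -1·90°
n=3: pose=(-6,9,S); sL=120/97, sR=24/5; mL=60/97, mR=-12/5; mL+mR=-864/485 → advance -1; mR−mL=-1464/485 → turn -1·90°
n=4: pose=(-6,10,W); sL=60/17, sR=12/13; mL=30/17, mR=-6/13; mL+mR=288/221 → advance +1; mR−mL=-492/221 → turn -1·90°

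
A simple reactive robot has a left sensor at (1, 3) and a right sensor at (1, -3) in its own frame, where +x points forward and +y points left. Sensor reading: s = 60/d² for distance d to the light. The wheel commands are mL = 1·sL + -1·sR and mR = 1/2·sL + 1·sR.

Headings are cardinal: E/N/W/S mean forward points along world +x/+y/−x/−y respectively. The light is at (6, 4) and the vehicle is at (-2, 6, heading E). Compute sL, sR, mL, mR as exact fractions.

30/37 6/5 -72/185 297/185

left sensor world pos  = (-1, 9); dL² = 74
right sensor world pos = (-1, 3); dR² = 50
sL = 60/74 = 30/37
sR = 60/50 = 6/5
mL = 1·sL + -1·sR = -72/185
mR = 1/2·sL + 1·sR = 297/185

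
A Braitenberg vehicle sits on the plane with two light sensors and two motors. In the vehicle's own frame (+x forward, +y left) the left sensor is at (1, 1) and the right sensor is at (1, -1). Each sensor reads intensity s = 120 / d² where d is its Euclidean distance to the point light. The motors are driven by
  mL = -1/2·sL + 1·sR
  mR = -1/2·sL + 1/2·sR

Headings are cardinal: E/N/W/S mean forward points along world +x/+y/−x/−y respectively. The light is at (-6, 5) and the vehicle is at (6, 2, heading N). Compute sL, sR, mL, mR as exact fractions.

24/25 120/173 924/4325 -576/4325

left sensor world pos  = (5, 3); dL² = 125
right sensor world pos = (7, 3); dR² = 173
sL = 120/125 = 24/25
sR = 120/173 = 120/173
mL = -1/2·sL + 1·sR = 924/4325
mR = -1/2·sL + 1/2·sR = -576/4325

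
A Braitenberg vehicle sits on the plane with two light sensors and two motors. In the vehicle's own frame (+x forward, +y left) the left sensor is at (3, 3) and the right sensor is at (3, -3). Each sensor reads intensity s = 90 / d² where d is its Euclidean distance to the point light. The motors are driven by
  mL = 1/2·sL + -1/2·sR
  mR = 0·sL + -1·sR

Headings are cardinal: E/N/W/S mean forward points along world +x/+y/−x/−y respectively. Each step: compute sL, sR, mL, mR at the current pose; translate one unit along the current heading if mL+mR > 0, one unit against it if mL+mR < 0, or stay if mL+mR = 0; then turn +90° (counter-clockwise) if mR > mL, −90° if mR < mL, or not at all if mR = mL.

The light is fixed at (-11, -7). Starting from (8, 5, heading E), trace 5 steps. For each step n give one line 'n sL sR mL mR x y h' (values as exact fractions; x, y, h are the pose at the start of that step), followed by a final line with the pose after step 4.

0 90/709 18/113 -1296/80117 -18/113 8 5 E
1 5/29 5/17 -30/493 -5/17 7 5 S
2 18/65 90/481 108/2405 -90/481 7 6 W
3 45/256 9/74 513/18944 -9/74 8 6 N
4 90/709 18/113 -1296/80117 -18/113 8 5 E
final 7 5 S

n=0: pose=(8,5,E); sL=90/709, sR=18/113; mL=-1296/80117, mR=-18/113; mL+mR=-14058/80117 → advance -1; mR−mL=-11466/80117 → turn -1·90°
n=1: pose=(7,5,S); sL=5/29, sR=5/17; mL=-30/493, mR=-5/17; mL+mR=-175/493 → advance -1; mR−mL=-115/493 → turn -1·90°
n=2: pose=(7,6,W); sL=18/65, sR=90/481; mL=108/2405, mR=-90/481; mL+mR=-342/2405 → advance -1; mR−mL=-558/2405 → turn -1·90°
n=3: pose=(8,6,N); sL=45/256, sR=9/74; mL=513/18944, mR=-9/74; mL+mR=-1791/18944 → advance -1; mR−mL=-2817/18944 → turn -1·90°
n=4: pose=(8,5,E); sL=90/709, sR=18/113; mL=-1296/80117, mR=-18/113; mL+mR=-14058/80117 → advance -1; mR−mL=-11466/80117 → turn -1·90°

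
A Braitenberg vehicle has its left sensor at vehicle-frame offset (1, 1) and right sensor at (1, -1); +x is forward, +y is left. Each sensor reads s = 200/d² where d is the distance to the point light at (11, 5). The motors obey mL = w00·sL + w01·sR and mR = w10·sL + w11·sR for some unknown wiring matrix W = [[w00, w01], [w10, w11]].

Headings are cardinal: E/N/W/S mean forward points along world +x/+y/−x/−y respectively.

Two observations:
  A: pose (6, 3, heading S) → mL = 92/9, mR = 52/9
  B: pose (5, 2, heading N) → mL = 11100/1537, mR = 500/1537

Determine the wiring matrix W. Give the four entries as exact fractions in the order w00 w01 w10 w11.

obs A: pose=(6,3,S) → sL=8, sR=40/9, mL=92/9, mR=52/9
obs B: pose=(5,2,N) → sL=200/53, sR=200/29, mL=11100/1537, mR=500/1537
sensor matrix S = [[8, 40/9], [200/53, 200/29]]; det S = 531200/13833
solve [mL_A; mL_B] = S·[w00; w01] and [mR_A; mR_B] = S·[w10; w11]:
  w00 = 1, w01 = 1/2, w10 = 1, w11 = -1/2

1 1/2 1 -1/2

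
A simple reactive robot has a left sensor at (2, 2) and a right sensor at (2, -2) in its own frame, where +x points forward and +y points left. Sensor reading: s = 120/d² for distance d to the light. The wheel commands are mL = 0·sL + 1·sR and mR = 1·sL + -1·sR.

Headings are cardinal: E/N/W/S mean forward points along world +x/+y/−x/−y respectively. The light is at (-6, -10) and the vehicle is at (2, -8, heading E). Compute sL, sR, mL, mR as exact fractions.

30/29 6/5 6/5 -24/145

left sensor world pos  = (4, -6); dL² = 116
right sensor world pos = (4, -10); dR² = 100
sL = 120/116 = 30/29
sR = 120/100 = 6/5
mL = 0·sL + 1·sR = 6/5
mR = 1·sL + -1·sR = -24/145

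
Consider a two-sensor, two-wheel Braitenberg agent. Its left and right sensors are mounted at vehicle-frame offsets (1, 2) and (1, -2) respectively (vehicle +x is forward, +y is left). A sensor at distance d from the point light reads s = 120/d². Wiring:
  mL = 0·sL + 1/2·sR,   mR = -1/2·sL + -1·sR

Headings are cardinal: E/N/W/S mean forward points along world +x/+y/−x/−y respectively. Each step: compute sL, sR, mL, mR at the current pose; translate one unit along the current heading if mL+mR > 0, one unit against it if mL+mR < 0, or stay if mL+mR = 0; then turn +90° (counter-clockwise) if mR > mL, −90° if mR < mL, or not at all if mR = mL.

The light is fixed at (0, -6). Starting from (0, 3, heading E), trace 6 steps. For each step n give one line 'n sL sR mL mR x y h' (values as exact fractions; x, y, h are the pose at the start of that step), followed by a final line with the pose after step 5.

0 60/61 12/5 6/5 -882/305 0 3 E
1 24/13 120/73 60/73 -2436/949 -1 3 S
2 30/17 30/37 15/37 -1065/629 -1 4 W
3 24/25 24/25 12/25 -36/25 0 4 N
4 60/61 12/5 6/5 -882/305 0 3 E
5 24/13 120/73 60/73 -2436/949 -1 3 S
final -1 4 W

n=0: pose=(0,3,E); sL=60/61, sR=12/5; mL=6/5, mR=-882/305; mL+mR=-516/305 → advance -1; mR−mL=-1248/305 → turn -1·90°
n=1: pose=(-1,3,S); sL=24/13, sR=120/73; mL=60/73, mR=-2436/949; mL+mR=-1656/949 → advance -1; mR−mL=-3216/949 → turn -1·90°
n=2: pose=(-1,4,W); sL=30/17, sR=30/37; mL=15/37, mR=-1065/629; mL+mR=-810/629 → advance -1; mR−mL=-1320/629 → turn -1·90°
n=3: pose=(0,4,N); sL=24/25, sR=24/25; mL=12/25, mR=-36/25; mL+mR=-24/25 → advance -1; mR−mL=-48/25 → turn -1·90°
n=4: pose=(0,3,E); sL=60/61, sR=12/5; mL=6/5, mR=-882/305; mL+mR=-516/305 → advance -1; mR−mL=-1248/305 → turn -1·90°
n=5: pose=(-1,3,S); sL=24/13, sR=120/73; mL=60/73, mR=-2436/949; mL+mR=-1656/949 → advance -1; mR−mL=-3216/949 → turn -1·90°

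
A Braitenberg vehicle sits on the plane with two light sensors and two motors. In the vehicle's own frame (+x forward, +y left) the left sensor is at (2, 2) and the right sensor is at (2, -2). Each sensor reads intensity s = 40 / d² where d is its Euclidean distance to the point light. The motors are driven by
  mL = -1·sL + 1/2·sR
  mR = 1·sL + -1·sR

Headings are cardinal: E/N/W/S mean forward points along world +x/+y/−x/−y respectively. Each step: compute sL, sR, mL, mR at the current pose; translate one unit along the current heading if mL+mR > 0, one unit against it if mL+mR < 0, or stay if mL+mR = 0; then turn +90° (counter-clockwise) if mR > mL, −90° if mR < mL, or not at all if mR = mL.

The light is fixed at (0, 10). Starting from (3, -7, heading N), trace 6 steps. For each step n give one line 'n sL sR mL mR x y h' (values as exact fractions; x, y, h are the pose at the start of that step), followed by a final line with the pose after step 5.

n=0: pose=(3,-7,N); sL=20/113, sR=4/25; mL=-274/2825, mR=48/2825; mL+mR=-2/25 → advance -1; mR−mL=322/2825 → turn +1·90°
n=1: pose=(3,-8,W); sL=40/401, sR=40/257; mL=-2260/103057, mR=-5760/103057; mL+mR=-20/257 → advance -1; mR−mL=-3500/103057 → turn -1·90°
n=2: pose=(4,-8,N); sL=2/13, sR=10/73; mL=-81/949, mR=16/949; mL+mR=-5/73 → advance -1; mR−mL=97/949 → turn +1·90°
n=3: pose=(4,-9,W); sL=8/89, sR=40/293; mL=-564/26077, mR=-1216/26077; mL+mR=-20/293 → advance -1; mR−mL=-652/26077 → turn -1·90°
n=4: pose=(5,-9,N); sL=20/149, sR=20/169; mL=-1890/25181, mR=400/25181; mL+mR=-10/169 → advance -1; mR−mL=2290/25181 → turn +1·90°
n=5: pose=(5,-10,W); sL=40/493, sR=40/333; mL=-3460/164169, mR=-6400/164169; mL+mR=-20/333 → advance -1; mR−mL=-980/54723 → turn -1·90°

0 20/113 4/25 -274/2825 48/2825 3 -7 N
1 40/401 40/257 -2260/103057 -5760/103057 3 -8 W
2 2/13 10/73 -81/949 16/949 4 -8 N
3 8/89 40/293 -564/26077 -1216/26077 4 -9 W
4 20/149 20/169 -1890/25181 400/25181 5 -9 N
5 40/493 40/333 -3460/164169 -6400/164169 5 -10 W
final 6 -10 N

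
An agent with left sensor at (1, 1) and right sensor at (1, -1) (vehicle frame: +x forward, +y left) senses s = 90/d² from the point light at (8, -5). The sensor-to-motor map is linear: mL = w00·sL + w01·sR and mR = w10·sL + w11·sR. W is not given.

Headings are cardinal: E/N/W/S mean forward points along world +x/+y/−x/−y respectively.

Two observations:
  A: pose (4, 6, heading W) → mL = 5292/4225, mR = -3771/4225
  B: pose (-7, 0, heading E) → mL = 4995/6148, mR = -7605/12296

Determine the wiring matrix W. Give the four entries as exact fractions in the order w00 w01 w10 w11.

obs A: pose=(4,6,W) → sL=18/25, sR=90/169, mL=5292/4225, mR=-3771/4225
obs B: pose=(-7,0,E) → sL=45/116, sR=45/106, mL=4995/6148, mR=-7605/12296
sensor matrix S = [[18/25, 90/169], [45/116, 45/106]]; det S = 257337/2597530
solve [mL_A; mL_B] = S·[w00; w01] and [mR_A; mR_B] = S·[w10; w11]:
  w00 = 1, w01 = 1, w10 = -1/2, w11 = -1

1 1 -1/2 -1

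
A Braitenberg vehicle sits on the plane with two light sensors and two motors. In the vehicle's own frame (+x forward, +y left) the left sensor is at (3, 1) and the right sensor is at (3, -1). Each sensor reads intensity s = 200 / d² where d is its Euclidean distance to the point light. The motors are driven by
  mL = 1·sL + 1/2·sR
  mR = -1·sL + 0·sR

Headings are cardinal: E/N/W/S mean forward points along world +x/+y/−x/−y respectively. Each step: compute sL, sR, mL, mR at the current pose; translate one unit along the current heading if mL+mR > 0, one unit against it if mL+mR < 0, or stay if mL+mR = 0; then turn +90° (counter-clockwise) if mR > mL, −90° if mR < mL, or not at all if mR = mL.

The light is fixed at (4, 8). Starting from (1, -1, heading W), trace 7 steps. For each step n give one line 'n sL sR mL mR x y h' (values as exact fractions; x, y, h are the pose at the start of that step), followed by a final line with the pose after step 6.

n=0: pose=(1,-1,W); sL=25/17, sR=2; mL=42/17, mR=-25/17; mL+mR=1 → advance +1; mR−mL=-67/17 → turn -1·90°
n=1: pose=(0,-1,N); sL=200/61, sR=40/9; mL=3020/549, mR=-200/61; mL+mR=20/9 → advance +1; mR−mL=-4820/549 → turn -1·90°
n=2: pose=(0,0,E); sL=4, sR=100/41; mL=214/41, mR=-4; mL+mR=50/41 → advance +1; mR−mL=-378/41 → turn -1·90°
n=3: pose=(1,0,S); sL=8/5, sR=200/137; mL=1596/685, mR=-8/5; mL+mR=100/137 → advance +1; mR−mL=-2692/685 → turn -1·90°
n=4: pose=(1,-1,W); sL=25/17, sR=2; mL=42/17, mR=-25/17; mL+mR=1 → advance +1; mR−mL=-67/17 → turn -1·90°
n=5: pose=(0,-1,N); sL=200/61, sR=40/9; mL=3020/549, mR=-200/61; mL+mR=20/9 → advance +1; mR−mL=-4820/549 → turn -1·90°
n=6: pose=(0,0,E); sL=4, sR=100/41; mL=214/41, mR=-4; mL+mR=50/41 → advance +1; mR−mL=-378/41 → turn -1·90°

0 25/17 2 42/17 -25/17 1 -1 W
1 200/61 40/9 3020/549 -200/61 0 -1 N
2 4 100/41 214/41 -4 0 0 E
3 8/5 200/137 1596/685 -8/5 1 0 S
4 25/17 2 42/17 -25/17 1 -1 W
5 200/61 40/9 3020/549 -200/61 0 -1 N
6 4 100/41 214/41 -4 0 0 E
final 1 0 S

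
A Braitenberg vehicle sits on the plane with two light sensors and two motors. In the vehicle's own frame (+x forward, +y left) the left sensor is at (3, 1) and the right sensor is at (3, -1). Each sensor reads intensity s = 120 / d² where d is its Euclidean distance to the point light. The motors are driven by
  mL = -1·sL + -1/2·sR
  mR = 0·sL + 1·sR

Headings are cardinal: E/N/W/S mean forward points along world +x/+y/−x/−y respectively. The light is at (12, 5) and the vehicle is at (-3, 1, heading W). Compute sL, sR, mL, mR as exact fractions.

120/349 40/111 -20300/38739 40/111

left sensor world pos  = (-6, 0); dL² = 349
right sensor world pos = (-6, 2); dR² = 333
sL = 120/349 = 120/349
sR = 120/333 = 40/111
mL = -1·sL + -1/2·sR = -20300/38739
mR = 0·sL + 1·sR = 40/111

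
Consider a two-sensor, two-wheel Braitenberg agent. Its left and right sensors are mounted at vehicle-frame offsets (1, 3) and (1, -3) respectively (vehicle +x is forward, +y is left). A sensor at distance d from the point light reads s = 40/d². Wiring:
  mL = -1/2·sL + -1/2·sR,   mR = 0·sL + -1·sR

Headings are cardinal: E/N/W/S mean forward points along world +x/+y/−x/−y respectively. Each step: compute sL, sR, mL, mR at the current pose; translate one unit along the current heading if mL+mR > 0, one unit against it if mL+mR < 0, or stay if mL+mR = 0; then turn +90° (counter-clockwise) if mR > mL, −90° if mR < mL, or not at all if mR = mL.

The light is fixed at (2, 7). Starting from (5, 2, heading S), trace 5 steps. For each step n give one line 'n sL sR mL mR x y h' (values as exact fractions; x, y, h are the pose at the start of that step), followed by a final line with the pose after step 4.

0 5/9 10/9 -5/6 -10/9 5 2 S
1 40/53 8 -232/53 -8 5 3 W
2 4 20/29 -68/29 -20/29 6 3 N
3 40/73 40/13 -1720/949 -40/13 6 2 W
4 2 1/2 -5/4 -1/2 7 2 N
final 7 1 W

n=0: pose=(5,2,S); sL=5/9, sR=10/9; mL=-5/6, mR=-10/9; mL+mR=-35/18 → advance -1; mR−mL=-5/18 → turn -1·90°
n=1: pose=(5,3,W); sL=40/53, sR=8; mL=-232/53, mR=-8; mL+mR=-656/53 → advance -1; mR−mL=-192/53 → turn -1·90°
n=2: pose=(6,3,N); sL=4, sR=20/29; mL=-68/29, mR=-20/29; mL+mR=-88/29 → advance -1; mR−mL=48/29 → turn +1·90°
n=3: pose=(6,2,W); sL=40/73, sR=40/13; mL=-1720/949, mR=-40/13; mL+mR=-4640/949 → advance -1; mR−mL=-1200/949 → turn -1·90°
n=4: pose=(7,2,N); sL=2, sR=1/2; mL=-5/4, mR=-1/2; mL+mR=-7/4 → advance -1; mR−mL=3/4 → turn +1·90°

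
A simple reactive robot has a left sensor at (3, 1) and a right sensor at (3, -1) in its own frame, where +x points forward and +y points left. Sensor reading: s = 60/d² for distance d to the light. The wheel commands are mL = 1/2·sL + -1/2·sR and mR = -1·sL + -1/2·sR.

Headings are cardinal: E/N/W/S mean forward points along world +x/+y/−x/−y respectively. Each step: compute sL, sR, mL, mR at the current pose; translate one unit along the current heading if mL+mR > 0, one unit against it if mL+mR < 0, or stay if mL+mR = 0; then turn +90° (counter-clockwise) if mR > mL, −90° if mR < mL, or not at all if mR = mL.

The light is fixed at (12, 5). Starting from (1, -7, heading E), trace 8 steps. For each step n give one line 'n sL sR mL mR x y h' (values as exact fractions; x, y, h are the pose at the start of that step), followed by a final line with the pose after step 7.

n=0: pose=(1,-7,E); sL=12/37, sR=60/233; mL=288/8621, mR=-3906/8621; mL+mR=-3618/8621 → advance -1; mR−mL=-18/37 → turn -1·90°
n=1: pose=(0,-7,S); sL=30/173, sR=30/197; mL=360/34081, mR=-8505/34081; mL+mR=-8145/34081 → advance -1; mR−mL=-45/173 → turn -1·90°
n=2: pose=(0,-6,W); sL=20/123, sR=12/65; mL=-88/7995, mR=-2038/7995; mL+mR=-2126/7995 → advance -1; mR−mL=-10/41 → turn -1·90°
n=3: pose=(1,-6,N); sL=15/52, sR=15/41; mL=-165/4264, mR=-1005/2132; mL+mR=-2175/4264 → advance -1; mR−mL=-45/104 → turn -1·90°
n=4: pose=(1,-7,E); sL=12/37, sR=60/233; mL=288/8621, mR=-3906/8621; mL+mR=-3618/8621 → advance -1; mR−mL=-18/37 → turn -1·90°
n=5: pose=(0,-7,S); sL=30/173, sR=30/197; mL=360/34081, mR=-8505/34081; mL+mR=-8145/34081 → advance -1; mR−mL=-45/173 → turn -1·90°
n=6: pose=(0,-6,W); sL=20/123, sR=12/65; mL=-88/7995, mR=-2038/7995; mL+mR=-2126/7995 → advance -1; mR−mL=-10/41 → turn -1·90°
n=7: pose=(1,-6,N); sL=15/52, sR=15/41; mL=-165/4264, mR=-1005/2132; mL+mR=-2175/4264 → advance -1; mR−mL=-45/104 → turn -1·90°

0 12/37 60/233 288/8621 -3906/8621 1 -7 E
1 30/173 30/197 360/34081 -8505/34081 0 -7 S
2 20/123 12/65 -88/7995 -2038/7995 0 -6 W
3 15/52 15/41 -165/4264 -1005/2132 1 -6 N
4 12/37 60/233 288/8621 -3906/8621 1 -7 E
5 30/173 30/197 360/34081 -8505/34081 0 -7 S
6 20/123 12/65 -88/7995 -2038/7995 0 -6 W
7 15/52 15/41 -165/4264 -1005/2132 1 -6 N
final 1 -7 E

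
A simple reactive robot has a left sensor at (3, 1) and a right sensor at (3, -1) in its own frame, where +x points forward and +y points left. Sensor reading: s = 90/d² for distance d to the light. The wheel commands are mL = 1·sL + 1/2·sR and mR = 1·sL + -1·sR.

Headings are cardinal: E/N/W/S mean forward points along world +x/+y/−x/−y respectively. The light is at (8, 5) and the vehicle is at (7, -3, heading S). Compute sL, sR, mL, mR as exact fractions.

left sensor world pos  = (8, -6); dL² = 121
right sensor world pos = (6, -6); dR² = 125
sL = 90/121 = 90/121
sR = 90/125 = 18/25
mL = 1·sL + 1/2·sR = 3339/3025
mR = 1·sL + -1·sR = 72/3025

90/121 18/25 3339/3025 72/3025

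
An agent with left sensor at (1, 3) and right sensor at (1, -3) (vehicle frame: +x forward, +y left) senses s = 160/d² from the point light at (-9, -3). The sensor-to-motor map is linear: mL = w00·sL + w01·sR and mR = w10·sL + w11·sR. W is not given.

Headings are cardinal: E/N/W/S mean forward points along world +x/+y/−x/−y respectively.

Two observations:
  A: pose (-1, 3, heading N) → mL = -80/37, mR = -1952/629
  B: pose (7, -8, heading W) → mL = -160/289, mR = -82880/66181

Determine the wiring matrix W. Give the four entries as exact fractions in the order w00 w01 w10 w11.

obs A: pose=(-1,3,N) → sL=80/37, sR=16/17, mL=-80/37, mR=-1952/629
obs B: pose=(7,-8,W) → sL=160/289, sR=160/229, mL=-160/289, mR=-82880/66181
sensor matrix S = [[80/37, 16/17], [160/289, 160/229]]; det S = 41195520/41627849
solve [mL_A; mL_B] = S·[w00; w01] and [mR_A; mR_B] = S·[w10; w11]:
  w00 = -1, w01 = 0, w10 = -1, w11 = -1

-1 0 -1 -1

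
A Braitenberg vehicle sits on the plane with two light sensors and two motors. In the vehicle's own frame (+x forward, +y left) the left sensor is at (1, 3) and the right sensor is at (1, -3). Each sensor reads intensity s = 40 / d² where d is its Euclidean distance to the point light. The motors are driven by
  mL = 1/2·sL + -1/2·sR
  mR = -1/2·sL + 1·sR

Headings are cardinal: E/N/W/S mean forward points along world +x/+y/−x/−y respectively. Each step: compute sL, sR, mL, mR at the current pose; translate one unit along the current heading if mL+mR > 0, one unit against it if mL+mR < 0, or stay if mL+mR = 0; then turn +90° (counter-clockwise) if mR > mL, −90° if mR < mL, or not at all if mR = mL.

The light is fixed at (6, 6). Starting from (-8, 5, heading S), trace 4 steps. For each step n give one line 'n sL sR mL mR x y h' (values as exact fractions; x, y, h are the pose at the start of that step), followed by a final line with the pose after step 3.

n=0: pose=(-8,5,S); sL=8/25, sR=40/293; mL=672/7325, mR=-172/7325; mL+mR=20/293 → advance +1; mR−mL=-844/7325 → turn -1·90°
n=1: pose=(-8,4,W); sL=4/25, sR=20/113; mL=-24/2825, mR=274/2825; mL+mR=10/113 → advance +1; mR−mL=298/2825 → turn +1·90°
n=2: pose=(-9,4,S); sL=40/153, sR=40/333; mL=400/5661, mR=-20/1887; mL+mR=20/333 → advance +1; mR−mL=-460/5661 → turn -1·90°
n=3: pose=(-9,3,W); sL=10/73, sR=5/32; mL=-45/4672, mR=205/2336; mL+mR=5/64 → advance +1; mR−mL=455/4672 → turn +1·90°

0 8/25 40/293 672/7325 -172/7325 -8 5 S
1 4/25 20/113 -24/2825 274/2825 -8 4 W
2 40/153 40/333 400/5661 -20/1887 -9 4 S
3 10/73 5/32 -45/4672 205/2336 -9 3 W
final -10 3 S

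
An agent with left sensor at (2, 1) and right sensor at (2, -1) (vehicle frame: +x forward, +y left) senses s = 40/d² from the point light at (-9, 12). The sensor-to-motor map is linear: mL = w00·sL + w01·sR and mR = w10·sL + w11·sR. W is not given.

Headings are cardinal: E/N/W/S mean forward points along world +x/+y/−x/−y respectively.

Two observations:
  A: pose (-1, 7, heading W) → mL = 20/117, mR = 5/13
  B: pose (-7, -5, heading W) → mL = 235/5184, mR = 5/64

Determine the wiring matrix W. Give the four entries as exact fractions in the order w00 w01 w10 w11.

obs A: pose=(-1,7,W) → sL=5/9, sR=10/13, mL=20/117, mR=5/13
obs B: pose=(-7,-5,W) → sL=10/81, sR=5/32, mL=235/5184, mR=5/64
sensor matrix S = [[5/9, 10/13], [10/81, 5/32]]; det S = -275/33696
solve [mL_A; mL_B] = S·[w00; w01] and [mR_A; mR_B] = S·[w10; w11]:
  w00 = 1, w01 = -1/2, w10 = 0, w11 = 1/2

1 -1/2 0 1/2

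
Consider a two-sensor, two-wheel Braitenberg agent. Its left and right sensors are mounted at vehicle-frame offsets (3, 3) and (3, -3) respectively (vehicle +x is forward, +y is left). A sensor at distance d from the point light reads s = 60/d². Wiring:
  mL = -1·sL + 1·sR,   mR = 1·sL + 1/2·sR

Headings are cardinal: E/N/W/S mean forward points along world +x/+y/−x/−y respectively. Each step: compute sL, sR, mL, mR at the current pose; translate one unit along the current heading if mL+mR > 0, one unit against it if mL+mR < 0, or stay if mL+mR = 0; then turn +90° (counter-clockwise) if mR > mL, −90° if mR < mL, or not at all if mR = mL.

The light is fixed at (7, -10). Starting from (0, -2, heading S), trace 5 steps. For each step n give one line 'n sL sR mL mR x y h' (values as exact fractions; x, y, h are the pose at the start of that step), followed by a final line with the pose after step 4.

0 60/41 12/25 -1008/1025 1746/1025 0 -2 S
1 15/29 15/8 315/232 675/464 0 -3 E
2 60/181 60/109 4320/19729 11970/19729 1 -3 N
3 30/53 30/101 -1440/5353 3825/5353 1 -2 W
4 60/41 12/25 -1008/1025 1746/1025 0 -2 S
final 0 -3 E

n=0: pose=(0,-2,S); sL=60/41, sR=12/25; mL=-1008/1025, mR=1746/1025; mL+mR=18/25 → advance +1; mR−mL=2754/1025 → turn +1·90°
n=1: pose=(0,-3,E); sL=15/29, sR=15/8; mL=315/232, mR=675/464; mL+mR=45/16 → advance +1; mR−mL=45/464 → turn +1·90°
n=2: pose=(1,-3,N); sL=60/181, sR=60/109; mL=4320/19729, mR=11970/19729; mL+mR=90/109 → advance +1; mR−mL=7650/19729 → turn +1·90°
n=3: pose=(1,-2,W); sL=30/53, sR=30/101; mL=-1440/5353, mR=3825/5353; mL+mR=45/101 → advance +1; mR−mL=5265/5353 → turn +1·90°
n=4: pose=(0,-2,S); sL=60/41, sR=12/25; mL=-1008/1025, mR=1746/1025; mL+mR=18/25 → advance +1; mR−mL=2754/1025 → turn +1·90°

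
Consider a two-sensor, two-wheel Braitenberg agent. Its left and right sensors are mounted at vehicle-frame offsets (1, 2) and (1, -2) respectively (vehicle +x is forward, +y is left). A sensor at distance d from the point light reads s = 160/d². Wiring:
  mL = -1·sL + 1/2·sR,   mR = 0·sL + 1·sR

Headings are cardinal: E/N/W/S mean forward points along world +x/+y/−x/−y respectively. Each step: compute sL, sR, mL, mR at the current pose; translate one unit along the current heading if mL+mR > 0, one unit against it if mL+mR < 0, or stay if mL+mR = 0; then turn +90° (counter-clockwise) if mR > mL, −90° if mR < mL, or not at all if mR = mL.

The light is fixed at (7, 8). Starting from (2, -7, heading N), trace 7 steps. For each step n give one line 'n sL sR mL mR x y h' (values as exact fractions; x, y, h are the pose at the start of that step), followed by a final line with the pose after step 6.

0 32/49 32/41 -528/2009 32/41 2 -7 N
1 40/73 8/9 -68/657 8/9 2 -6 W
2 160/241 160/289 -26960/69649 160/289 1 -6 S
3 80/97 80/157 -8680/15229 80/157 1 -7 E
4 160/277 160/221 -13200/61217 160/221 0 -7 N
5 1/2 10/13 -3/26 10/13 0 -6 W
6 160/261 32/65 -6224/16965 32/65 -1 -6 S
final -1 -7 E

n=0: pose=(2,-7,N); sL=32/49, sR=32/41; mL=-528/2009, mR=32/41; mL+mR=1040/2009 → advance +1; mR−mL=2096/2009 → turn +1·90°
n=1: pose=(2,-6,W); sL=40/73, sR=8/9; mL=-68/657, mR=8/9; mL+mR=172/219 → advance +1; mR−mL=652/657 → turn +1·90°
n=2: pose=(1,-6,S); sL=160/241, sR=160/289; mL=-26960/69649, mR=160/289; mL+mR=11600/69649 → advance +1; mR−mL=65520/69649 → turn +1·90°
n=3: pose=(1,-7,E); sL=80/97, sR=80/157; mL=-8680/15229, mR=80/157; mL+mR=-920/15229 → advance -1; mR−mL=16440/15229 → turn +1·90°
n=4: pose=(0,-7,N); sL=160/277, sR=160/221; mL=-13200/61217, mR=160/221; mL+mR=31120/61217 → advance +1; mR−mL=57520/61217 → turn +1·90°
n=5: pose=(0,-6,W); sL=1/2, sR=10/13; mL=-3/26, mR=10/13; mL+mR=17/26 → advance +1; mR−mL=23/26 → turn +1·90°
n=6: pose=(-1,-6,S); sL=160/261, sR=32/65; mL=-6224/16965, mR=32/65; mL+mR=2128/16965 → advance +1; mR−mL=14576/16965 → turn +1·90°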